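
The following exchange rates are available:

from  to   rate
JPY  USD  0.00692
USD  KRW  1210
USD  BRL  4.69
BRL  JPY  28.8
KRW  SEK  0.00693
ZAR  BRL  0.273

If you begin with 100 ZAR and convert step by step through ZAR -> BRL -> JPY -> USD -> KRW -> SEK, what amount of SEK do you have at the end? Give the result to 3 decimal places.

100 ZAR × 0.273 = 27.3 BRL
27.3 BRL × 28.8 = 786.24 JPY
786.24 JPY × 0.00692 = 5.4407808 USD
5.4407808 USD × 1210 = 6583.344768 KRW
6583.344768 KRW × 0.00693 = 45.62257924224 SEK

45.623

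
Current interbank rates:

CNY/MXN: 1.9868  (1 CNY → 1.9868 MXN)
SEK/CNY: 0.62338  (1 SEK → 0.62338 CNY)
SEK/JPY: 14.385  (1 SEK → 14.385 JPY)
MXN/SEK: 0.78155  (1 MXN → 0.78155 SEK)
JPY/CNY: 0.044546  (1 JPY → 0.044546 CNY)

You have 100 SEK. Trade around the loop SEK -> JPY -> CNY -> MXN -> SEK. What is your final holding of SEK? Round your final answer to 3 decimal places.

99.501

100 SEK × 14.385 = 1438.5 JPY
1438.5 JPY × 0.044546 = 64.079421 CNY
64.079421 CNY × 1.9868 = 127.3129936428 MXN
127.3129936428 MXN × 0.78155 = 99.50147018153034 SEK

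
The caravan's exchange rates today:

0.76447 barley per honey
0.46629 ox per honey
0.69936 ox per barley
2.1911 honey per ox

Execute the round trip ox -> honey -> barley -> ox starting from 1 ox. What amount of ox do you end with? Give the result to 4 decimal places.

1 ox × 2.1911 = 2.1911 honey
2.1911 honey × 0.76447 = 1.675030217 barley
1.675030217 barley × 0.69936 = 1.17144913256112 ox

1.1714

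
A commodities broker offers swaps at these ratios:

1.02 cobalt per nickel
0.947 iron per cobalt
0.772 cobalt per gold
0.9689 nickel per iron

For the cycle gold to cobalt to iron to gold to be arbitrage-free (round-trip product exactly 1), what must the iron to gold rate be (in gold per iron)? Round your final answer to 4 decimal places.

Known legs of the cycle: 0.772 × 0.947 = 0.731084
For no arbitrage the full-cycle product must be 1, so the missing rate is 1 / 0.731084 ≈ 1.367832.

1.3678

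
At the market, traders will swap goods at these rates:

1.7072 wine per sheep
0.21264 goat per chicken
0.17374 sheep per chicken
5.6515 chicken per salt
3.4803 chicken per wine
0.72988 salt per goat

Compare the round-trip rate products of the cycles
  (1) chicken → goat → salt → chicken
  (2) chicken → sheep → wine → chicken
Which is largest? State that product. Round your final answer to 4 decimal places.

1.0323

(1) 0.21264 × 0.72988 × 5.6515 = 0.87712
(2) 0.17374 × 1.7072 × 3.4803 = 1.03229
Highest is cycle (2) at 1.0323 (>1, arbitrage).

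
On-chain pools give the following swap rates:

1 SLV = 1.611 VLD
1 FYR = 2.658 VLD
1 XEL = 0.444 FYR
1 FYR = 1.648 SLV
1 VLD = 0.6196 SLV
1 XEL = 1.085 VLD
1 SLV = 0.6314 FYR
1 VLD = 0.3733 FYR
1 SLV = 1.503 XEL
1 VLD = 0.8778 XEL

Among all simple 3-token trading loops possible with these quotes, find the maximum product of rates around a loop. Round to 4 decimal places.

SLV→XEL→FYR→SLV: 1.503 × 0.444 × 1.648 = 1.09976
SLV→FYR→VLD→SLV: 0.6314 × 2.658 × 0.6196 = 1.03985
XEL→FYR→VLD→XEL: 0.444 × 2.658 × 0.8778 = 1.03594
SLV→XEL→VLD→SLV: 1.503 × 1.085 × 0.6196 = 1.01042
SLV→VLD→FYR→SLV: 1.611 × 0.3733 × 1.648 = 0.99108
Maximum is SLV→XEL→FYR→SLV at 1.0998; arbitrage exists.

1.0998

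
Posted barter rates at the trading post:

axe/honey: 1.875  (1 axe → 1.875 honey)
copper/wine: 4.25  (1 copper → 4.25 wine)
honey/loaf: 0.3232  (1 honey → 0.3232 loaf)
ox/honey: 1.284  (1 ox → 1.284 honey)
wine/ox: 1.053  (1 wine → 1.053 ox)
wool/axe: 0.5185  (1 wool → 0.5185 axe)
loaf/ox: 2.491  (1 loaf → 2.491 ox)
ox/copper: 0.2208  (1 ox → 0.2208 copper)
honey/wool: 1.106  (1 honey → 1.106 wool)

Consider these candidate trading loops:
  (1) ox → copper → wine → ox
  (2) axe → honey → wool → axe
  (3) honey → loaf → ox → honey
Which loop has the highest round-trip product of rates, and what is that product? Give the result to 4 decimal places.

1.0752

(1) 0.2208 × 4.25 × 1.053 = 0.98814
(2) 1.875 × 1.106 × 0.5185 = 1.07524
(3) 0.3232 × 2.491 × 1.284 = 1.03374
Highest is cycle (2) at 1.0752 (>1, arbitrage).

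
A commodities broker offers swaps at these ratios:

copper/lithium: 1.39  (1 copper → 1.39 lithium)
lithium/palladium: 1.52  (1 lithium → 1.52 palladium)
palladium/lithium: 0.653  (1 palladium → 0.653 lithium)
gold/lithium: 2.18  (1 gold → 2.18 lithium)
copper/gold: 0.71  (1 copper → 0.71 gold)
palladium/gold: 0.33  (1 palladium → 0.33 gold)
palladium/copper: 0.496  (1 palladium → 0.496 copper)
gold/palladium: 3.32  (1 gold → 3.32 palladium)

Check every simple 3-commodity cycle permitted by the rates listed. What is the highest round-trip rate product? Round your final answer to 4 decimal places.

copper→gold→palladium→copper: 0.71 × 3.32 × 0.496 = 1.16917
palladium→gold→lithium→palladium: 0.33 × 2.18 × 1.52 = 1.09349
copper→lithium→palladium→copper: 1.39 × 1.52 × 0.496 = 1.04795
Maximum is copper→gold→palladium→copper at 1.1692; arbitrage exists.

1.1692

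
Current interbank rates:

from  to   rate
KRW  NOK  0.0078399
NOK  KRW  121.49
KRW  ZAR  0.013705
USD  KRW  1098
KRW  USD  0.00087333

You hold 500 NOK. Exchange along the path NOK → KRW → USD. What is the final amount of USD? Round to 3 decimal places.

53.050

500 NOK × 121.49 = 60745 KRW
60745 KRW × 0.00087333 = 53.05043085 USD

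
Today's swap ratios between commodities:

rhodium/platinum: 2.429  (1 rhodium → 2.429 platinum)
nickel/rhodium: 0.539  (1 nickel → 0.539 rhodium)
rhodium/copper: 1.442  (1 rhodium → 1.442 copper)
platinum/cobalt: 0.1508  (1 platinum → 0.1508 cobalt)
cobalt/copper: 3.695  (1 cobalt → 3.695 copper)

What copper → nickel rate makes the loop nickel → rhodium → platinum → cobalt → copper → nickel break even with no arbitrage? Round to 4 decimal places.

1.3708

Known legs of the cycle: 0.539 × 2.429 × 0.1508 × 3.695 = 0.729511368586
For no arbitrage the full-cycle product must be 1, so the missing rate is 1 / 0.729511368586 ≈ 1.370781.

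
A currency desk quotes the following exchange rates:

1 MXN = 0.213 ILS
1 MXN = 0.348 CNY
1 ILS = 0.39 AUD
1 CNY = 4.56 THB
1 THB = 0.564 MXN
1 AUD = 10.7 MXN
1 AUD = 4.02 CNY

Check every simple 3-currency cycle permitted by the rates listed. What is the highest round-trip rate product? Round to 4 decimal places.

0.8950

MXN→CNY→THB→MXN: 0.348 × 4.56 × 0.564 = 0.89500
MXN→ILS→AUD→MXN: 0.213 × 0.39 × 10.7 = 0.88885
Maximum is MXN→CNY→THB→MXN at 0.8950; no arbitrage — every cycle loses value.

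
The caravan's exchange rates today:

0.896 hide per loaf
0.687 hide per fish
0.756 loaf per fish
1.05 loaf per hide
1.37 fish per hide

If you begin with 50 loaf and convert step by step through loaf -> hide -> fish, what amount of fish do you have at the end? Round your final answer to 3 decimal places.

50 loaf × 0.896 = 44.8 hide
44.8 hide × 1.37 = 61.376 fish

61.376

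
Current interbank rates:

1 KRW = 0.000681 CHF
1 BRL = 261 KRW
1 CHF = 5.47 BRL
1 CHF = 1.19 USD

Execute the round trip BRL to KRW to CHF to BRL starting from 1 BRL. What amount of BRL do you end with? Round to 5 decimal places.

0.97224

1 BRL × 261 = 261 KRW
261 KRW × 0.000681 = 0.177741 CHF
0.177741 CHF × 5.47 = 0.97224327 BRL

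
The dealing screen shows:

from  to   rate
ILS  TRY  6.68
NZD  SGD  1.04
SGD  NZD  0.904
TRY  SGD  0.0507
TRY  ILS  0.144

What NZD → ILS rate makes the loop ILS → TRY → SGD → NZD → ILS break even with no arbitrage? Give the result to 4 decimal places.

Known legs of the cycle: 6.68 × 0.0507 × 0.904 = 0.306163104
For no arbitrage the full-cycle product must be 1, so the missing rate is 1 / 0.306163104 ≈ 3.266233.

3.2662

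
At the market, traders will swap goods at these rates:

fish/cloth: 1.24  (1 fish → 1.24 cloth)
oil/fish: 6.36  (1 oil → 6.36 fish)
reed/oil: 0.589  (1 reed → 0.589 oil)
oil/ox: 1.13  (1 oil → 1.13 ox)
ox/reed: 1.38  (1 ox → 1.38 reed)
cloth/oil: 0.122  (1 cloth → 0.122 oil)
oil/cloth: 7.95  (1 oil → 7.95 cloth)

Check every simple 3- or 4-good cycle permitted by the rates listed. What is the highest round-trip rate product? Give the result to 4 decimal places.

0.9621

fish→cloth→oil→fish: 1.24 × 0.122 × 6.36 = 0.96214
ox→reed→oil→ox: 1.38 × 0.589 × 1.13 = 0.91849
Maximum is fish→cloth→oil→fish at 0.9621; no arbitrage — every cycle loses value.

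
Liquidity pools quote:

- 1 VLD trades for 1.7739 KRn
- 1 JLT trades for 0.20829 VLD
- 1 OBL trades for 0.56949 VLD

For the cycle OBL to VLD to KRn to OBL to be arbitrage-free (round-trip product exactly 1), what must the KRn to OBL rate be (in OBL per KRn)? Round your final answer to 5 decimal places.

0.98989

Known legs of the cycle: 0.56949 × 1.7739 = 1.010218311
For no arbitrage the full-cycle product must be 1, so the missing rate is 1 / 1.010218311 ≈ 0.9898850.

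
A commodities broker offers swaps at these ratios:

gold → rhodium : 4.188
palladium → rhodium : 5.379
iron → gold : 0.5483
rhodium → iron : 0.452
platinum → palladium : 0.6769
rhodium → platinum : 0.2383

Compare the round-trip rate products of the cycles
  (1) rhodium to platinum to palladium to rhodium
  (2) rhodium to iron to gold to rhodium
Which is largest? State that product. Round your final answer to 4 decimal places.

1.0379

(1) 0.2383 × 0.6769 × 5.379 = 0.86766
(2) 0.452 × 0.5483 × 4.188 = 1.03792
Highest is cycle (2) at 1.0379 (>1, arbitrage).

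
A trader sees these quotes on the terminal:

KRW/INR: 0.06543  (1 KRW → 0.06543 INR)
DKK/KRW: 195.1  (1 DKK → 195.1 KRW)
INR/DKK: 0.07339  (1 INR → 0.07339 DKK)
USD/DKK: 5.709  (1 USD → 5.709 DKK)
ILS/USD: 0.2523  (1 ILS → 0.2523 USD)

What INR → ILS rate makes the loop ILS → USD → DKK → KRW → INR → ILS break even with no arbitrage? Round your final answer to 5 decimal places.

0.05439

Known legs of the cycle: 0.2523 × 5.709 × 195.1 × 0.06543 = 18.3870257051151
For no arbitrage the full-cycle product must be 1, so the missing rate is 1 / 18.3870257051151 ≈ 0.0543862.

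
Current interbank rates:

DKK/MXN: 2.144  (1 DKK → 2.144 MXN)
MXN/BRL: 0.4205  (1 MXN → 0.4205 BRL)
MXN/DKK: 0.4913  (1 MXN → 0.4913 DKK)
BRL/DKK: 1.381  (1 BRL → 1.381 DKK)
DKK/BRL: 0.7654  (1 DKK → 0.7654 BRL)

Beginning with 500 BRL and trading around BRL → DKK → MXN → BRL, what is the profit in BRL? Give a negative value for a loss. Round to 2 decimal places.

122.52

500 BRL × 1.381 = 690.5 DKK
690.5 DKK × 2.144 = 1480.432 MXN
1480.432 MXN × 0.4205 = 622.521656 BRL
Net change: 622.521656 − 500 = 122.521656 BRL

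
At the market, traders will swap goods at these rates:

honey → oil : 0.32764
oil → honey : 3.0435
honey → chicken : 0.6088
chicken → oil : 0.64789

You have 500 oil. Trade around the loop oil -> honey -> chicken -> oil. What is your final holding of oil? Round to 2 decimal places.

600.23

500 oil × 3.0435 = 1521.75 honey
1521.75 honey × 0.6088 = 926.4414 chicken
926.4414 chicken × 0.64789 = 600.232118646 oil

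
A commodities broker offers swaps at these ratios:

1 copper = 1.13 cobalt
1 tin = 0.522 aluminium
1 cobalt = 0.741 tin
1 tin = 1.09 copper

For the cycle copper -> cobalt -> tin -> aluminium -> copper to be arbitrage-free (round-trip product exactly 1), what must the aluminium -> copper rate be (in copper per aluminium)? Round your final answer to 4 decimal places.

2.2879

Known legs of the cycle: 1.13 × 0.741 × 0.522 = 0.43708626
For no arbitrage the full-cycle product must be 1, so the missing rate is 1 / 0.43708626 ≈ 2.287878.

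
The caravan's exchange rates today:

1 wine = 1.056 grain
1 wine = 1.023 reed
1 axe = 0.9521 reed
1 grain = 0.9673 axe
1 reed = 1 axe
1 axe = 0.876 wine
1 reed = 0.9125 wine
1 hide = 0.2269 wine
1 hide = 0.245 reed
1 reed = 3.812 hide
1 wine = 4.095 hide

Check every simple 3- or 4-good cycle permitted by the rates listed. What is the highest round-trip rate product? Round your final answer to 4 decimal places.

reed→wine→hide→reed: 0.9125 × 4.095 × 0.245 = 0.91549
reed→axe→wine→reed: 1 × 0.876 × 1.023 = 0.89615
grain→axe→wine→grain: 0.9673 × 0.876 × 1.056 = 0.89481
reed→wine→grain→axe→reed: 0.9125 × 1.056 × 0.9673 × 0.9521 = 0.88744
reed→hide→wine→reed: 3.812 × 0.2269 × 1.023 = 0.88484
reed→axe→wine→hide→reed: 1 × 0.876 × 4.095 × 0.245 = 0.87887
Maximum is reed→wine→hide→reed at 0.9155; no arbitrage — every cycle loses value.

0.9155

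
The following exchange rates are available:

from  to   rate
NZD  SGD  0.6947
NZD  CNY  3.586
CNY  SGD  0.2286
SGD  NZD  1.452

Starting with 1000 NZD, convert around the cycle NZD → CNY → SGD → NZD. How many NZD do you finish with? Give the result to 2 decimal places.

1190.29

1000 NZD × 3.586 = 3586 CNY
3586 CNY × 0.2286 = 819.7596 SGD
819.7596 SGD × 1.452 = 1190.2909392 NZD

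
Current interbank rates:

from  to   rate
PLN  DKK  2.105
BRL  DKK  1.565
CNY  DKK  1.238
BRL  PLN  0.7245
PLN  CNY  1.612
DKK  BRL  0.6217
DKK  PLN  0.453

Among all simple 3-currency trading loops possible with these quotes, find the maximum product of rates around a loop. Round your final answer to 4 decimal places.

0.9481

BRL→PLN→DKK→BRL: 0.7245 × 2.105 × 0.6217 = 0.94814
PLN→CNY→DKK→PLN: 1.612 × 1.238 × 0.453 = 0.90403
Maximum is BRL→PLN→DKK→BRL at 0.9481; no arbitrage — every cycle loses value.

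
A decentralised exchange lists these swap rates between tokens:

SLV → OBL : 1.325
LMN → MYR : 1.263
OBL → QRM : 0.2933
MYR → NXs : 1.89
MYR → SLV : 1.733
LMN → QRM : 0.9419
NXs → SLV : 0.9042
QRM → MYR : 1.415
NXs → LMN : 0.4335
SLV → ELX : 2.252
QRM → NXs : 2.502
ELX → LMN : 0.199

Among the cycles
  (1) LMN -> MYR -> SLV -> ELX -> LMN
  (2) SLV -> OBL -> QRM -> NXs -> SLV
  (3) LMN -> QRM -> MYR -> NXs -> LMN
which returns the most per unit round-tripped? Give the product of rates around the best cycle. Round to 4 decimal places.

(1) 1.263 × 1.733 × 2.252 × 0.199 = 0.98090
(2) 1.325 × 0.2933 × 2.502 × 0.9042 = 0.87918
(3) 0.9419 × 1.415 × 1.89 × 0.4335 = 1.09197
Highest is cycle (3) at 1.0920 (>1, arbitrage).

1.0920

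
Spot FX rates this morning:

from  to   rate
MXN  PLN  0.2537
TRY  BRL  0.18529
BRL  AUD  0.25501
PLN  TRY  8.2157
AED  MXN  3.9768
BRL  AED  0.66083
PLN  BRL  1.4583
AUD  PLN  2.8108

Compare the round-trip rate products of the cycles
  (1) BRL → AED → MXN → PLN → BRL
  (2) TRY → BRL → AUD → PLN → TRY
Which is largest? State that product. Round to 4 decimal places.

(1) 0.66083 × 3.9768 × 0.2537 × 1.4583 = 0.97228
(2) 0.18529 × 0.25501 × 2.8108 × 8.2157 = 1.09115
Highest is cycle (2) at 1.0911 (>1, arbitrage).

1.0911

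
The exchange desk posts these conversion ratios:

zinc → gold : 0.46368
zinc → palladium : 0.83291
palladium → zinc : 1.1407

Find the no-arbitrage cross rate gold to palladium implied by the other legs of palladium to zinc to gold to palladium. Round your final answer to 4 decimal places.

1.8906

Known legs of the cycle: 1.1407 × 0.46368 = 0.528919776
For no arbitrage the full-cycle product must be 1, so the missing rate is 1 / 0.528919776 ≈ 1.890646.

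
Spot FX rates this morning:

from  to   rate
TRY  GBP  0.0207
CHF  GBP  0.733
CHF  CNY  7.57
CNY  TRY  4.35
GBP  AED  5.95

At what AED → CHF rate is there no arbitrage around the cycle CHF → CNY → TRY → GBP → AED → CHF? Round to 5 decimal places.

0.24656

Known legs of the cycle: 7.57 × 4.35 × 0.0207 × 5.95 = 4.0557618675
For no arbitrage the full-cycle product must be 1, so the missing rate is 1 / 4.0557618675 ≈ 0.2465628.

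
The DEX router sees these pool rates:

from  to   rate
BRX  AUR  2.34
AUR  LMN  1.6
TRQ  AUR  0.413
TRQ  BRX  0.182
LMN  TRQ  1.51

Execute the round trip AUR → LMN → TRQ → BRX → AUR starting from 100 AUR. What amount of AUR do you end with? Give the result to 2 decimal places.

100 AUR × 1.6 = 160 LMN
160 LMN × 1.51 = 241.6 TRQ
241.6 TRQ × 0.182 = 43.9712 BRX
43.9712 BRX × 2.34 = 102.892608 AUR

102.89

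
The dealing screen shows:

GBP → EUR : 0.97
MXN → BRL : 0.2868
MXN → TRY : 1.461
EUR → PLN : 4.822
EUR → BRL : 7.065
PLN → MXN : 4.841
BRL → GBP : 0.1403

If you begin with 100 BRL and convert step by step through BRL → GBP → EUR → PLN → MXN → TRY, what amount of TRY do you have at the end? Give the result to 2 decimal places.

100 BRL × 0.1403 = 14.03 GBP
14.03 GBP × 0.97 = 13.6091 EUR
13.6091 EUR × 4.822 = 65.6230802 PLN
65.6230802 PLN × 4.841 = 317.6813312482 MXN
317.6813312482 MXN × 1.461 = 464.1324249536202 TRY

464.13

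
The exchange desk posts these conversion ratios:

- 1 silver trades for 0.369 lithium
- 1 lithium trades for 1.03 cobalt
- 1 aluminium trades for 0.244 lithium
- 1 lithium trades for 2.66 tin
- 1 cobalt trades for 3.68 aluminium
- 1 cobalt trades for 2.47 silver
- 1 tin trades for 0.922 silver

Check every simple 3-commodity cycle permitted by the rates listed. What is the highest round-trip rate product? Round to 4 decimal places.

0.9388

lithium→cobalt→silver→lithium: 1.03 × 2.47 × 0.369 = 0.93877
aluminium→lithium→cobalt→aluminium: 0.244 × 1.03 × 3.68 = 0.92486
tin→silver→lithium→tin: 0.922 × 0.369 × 2.66 = 0.90498
Maximum is lithium→cobalt→silver→lithium at 0.9388; no arbitrage — every cycle loses value.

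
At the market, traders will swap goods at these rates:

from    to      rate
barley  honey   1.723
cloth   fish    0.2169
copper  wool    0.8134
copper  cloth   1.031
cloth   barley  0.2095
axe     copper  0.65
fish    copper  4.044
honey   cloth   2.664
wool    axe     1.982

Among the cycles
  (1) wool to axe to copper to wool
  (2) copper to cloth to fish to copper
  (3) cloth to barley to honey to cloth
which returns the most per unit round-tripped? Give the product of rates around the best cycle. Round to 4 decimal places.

1.0479

(1) 1.982 × 0.65 × 0.8134 = 1.04790
(2) 1.031 × 0.2169 × 4.044 = 0.90434
(3) 0.2095 × 1.723 × 2.664 = 0.96162
Highest is cycle (1) at 1.0479 (>1, arbitrage).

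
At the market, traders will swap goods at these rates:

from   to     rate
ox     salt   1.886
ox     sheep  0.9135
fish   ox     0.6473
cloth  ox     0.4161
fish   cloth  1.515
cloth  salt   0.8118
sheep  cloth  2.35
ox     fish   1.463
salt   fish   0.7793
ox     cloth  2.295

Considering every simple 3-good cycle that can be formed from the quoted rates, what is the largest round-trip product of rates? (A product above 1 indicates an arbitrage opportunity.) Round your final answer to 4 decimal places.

salt→fish→cloth→salt: 0.7793 × 1.515 × 0.8118 = 0.95844
salt→fish→ox→salt: 0.7793 × 0.6473 × 1.886 = 0.95138
cloth→ox→fish→cloth: 0.4161 × 1.463 × 1.515 = 0.92226
sheep→cloth→ox→sheep: 2.35 × 0.4161 × 0.9135 = 0.89325
Maximum is salt→fish→cloth→salt at 0.9584; no arbitrage — every cycle loses value.

0.9584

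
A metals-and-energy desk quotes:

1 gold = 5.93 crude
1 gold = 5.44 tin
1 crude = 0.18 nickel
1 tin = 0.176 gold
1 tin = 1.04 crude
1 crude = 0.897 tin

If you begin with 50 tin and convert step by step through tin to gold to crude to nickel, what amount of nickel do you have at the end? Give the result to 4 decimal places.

50 tin × 0.176 = 8.8 gold
8.8 gold × 5.93 = 52.184 crude
52.184 crude × 0.18 = 9.39312 nickel

9.3931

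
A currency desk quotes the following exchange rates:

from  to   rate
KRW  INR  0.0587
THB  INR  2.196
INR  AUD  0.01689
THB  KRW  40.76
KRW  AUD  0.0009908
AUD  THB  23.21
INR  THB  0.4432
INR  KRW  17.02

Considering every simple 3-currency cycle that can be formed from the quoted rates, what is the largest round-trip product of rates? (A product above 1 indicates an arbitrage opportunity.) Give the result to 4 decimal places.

1.0604

THB→KRW→INR→THB: 40.76 × 0.0587 × 0.4432 = 1.06041
THB→KRW→AUD→THB: 40.76 × 0.0009908 × 23.21 = 0.93734
THB→INR→AUD→THB: 2.196 × 0.01689 × 23.21 = 0.86087
Maximum is THB→KRW→INR→THB at 1.0604; arbitrage exists.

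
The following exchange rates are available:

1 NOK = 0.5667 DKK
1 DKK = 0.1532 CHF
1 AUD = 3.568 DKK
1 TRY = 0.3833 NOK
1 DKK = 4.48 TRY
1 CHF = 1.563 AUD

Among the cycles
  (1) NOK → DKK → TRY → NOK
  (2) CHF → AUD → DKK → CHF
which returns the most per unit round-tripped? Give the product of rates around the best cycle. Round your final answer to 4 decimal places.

0.9731

(1) 0.5667 × 4.48 × 0.3833 = 0.97313
(2) 1.563 × 3.568 × 0.1532 = 0.85436
Highest is cycle (1) at 0.9731 (≤1, no arbitrage).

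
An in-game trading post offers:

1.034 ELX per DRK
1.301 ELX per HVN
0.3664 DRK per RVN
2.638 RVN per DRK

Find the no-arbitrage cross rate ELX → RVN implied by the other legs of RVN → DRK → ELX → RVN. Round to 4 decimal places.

2.6395

Known legs of the cycle: 0.3664 × 1.034 = 0.3788576
For no arbitrage the full-cycle product must be 1, so the missing rate is 1 / 0.3788576 ≈ 2.639514.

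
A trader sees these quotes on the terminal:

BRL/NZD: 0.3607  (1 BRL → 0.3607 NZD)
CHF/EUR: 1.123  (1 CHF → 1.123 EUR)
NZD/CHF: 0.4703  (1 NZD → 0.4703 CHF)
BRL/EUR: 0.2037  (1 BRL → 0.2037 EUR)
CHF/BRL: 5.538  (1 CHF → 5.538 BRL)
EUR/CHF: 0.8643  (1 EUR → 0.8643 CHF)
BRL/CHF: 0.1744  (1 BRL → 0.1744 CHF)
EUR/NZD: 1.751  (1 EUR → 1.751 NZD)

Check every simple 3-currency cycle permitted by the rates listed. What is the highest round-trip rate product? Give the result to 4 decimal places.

0.9750

CHF→BRL→EUR→CHF: 5.538 × 0.2037 × 0.8643 = 0.97501
NZD→CHF→BRL→NZD: 0.4703 × 5.538 × 0.3607 = 0.93945
NZD→CHF→EUR→NZD: 0.4703 × 1.123 × 1.751 = 0.92479
Maximum is CHF→BRL→EUR→CHF at 0.9750; no arbitrage — every cycle loses value.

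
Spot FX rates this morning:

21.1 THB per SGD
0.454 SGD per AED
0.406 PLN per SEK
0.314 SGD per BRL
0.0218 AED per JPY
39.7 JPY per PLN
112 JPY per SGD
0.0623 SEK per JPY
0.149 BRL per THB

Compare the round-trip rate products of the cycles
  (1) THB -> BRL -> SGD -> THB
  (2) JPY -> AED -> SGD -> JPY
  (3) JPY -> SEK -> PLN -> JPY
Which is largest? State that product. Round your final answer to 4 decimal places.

1.1085

(1) 0.149 × 0.314 × 21.1 = 0.98718
(2) 0.0218 × 0.454 × 112 = 1.10849
(3) 0.0623 × 0.406 × 39.7 = 1.00416
Highest is cycle (2) at 1.1085 (>1, arbitrage).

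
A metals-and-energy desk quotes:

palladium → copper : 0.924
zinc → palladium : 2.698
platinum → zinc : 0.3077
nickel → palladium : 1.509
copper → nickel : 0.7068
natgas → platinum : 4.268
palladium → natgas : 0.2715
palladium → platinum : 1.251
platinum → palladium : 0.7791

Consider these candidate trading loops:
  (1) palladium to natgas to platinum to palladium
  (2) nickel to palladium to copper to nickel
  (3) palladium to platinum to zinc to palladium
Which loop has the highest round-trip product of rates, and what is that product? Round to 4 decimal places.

(1) 0.2715 × 4.268 × 0.7791 = 0.90279
(2) 1.509 × 0.924 × 0.7068 = 0.98550
(3) 1.251 × 0.3077 × 2.698 = 1.03855
Highest is cycle (3) at 1.0385 (>1, arbitrage).

1.0385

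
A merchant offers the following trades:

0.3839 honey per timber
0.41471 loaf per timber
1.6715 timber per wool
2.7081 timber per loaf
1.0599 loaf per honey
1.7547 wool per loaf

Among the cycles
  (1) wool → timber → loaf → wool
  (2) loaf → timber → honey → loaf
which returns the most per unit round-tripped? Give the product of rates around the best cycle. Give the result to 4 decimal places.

1.2163

(1) 1.6715 × 0.41471 × 1.7547 = 1.21634
(2) 2.7081 × 0.3839 × 1.0599 = 1.10191
Highest is cycle (1) at 1.2163 (>1, arbitrage).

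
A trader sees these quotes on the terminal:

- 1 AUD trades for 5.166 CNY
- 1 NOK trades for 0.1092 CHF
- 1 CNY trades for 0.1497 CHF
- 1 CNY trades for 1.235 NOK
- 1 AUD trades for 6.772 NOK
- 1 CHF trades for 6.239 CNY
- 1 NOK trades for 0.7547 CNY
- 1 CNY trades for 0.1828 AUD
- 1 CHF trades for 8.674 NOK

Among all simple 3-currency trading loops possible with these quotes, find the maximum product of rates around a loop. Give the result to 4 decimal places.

0.9800

NOK→CNY→CHF→NOK: 0.7547 × 0.1497 × 8.674 = 0.97998
NOK→CNY→AUD→NOK: 0.7547 × 0.1828 × 6.772 = 0.93426
NOK→CHF→CNY→NOK: 0.1092 × 6.239 × 1.235 = 0.84140
Maximum is NOK→CNY→CHF→NOK at 0.9800; no arbitrage — every cycle loses value.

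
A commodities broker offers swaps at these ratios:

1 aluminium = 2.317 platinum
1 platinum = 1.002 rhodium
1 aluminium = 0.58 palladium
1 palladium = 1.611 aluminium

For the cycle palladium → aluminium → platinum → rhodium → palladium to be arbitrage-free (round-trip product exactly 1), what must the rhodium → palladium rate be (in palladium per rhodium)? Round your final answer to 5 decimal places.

0.26737

Known legs of the cycle: 1.611 × 2.317 × 1.002 = 3.740152374
For no arbitrage the full-cycle product must be 1, so the missing rate is 1 / 3.740152374 ≈ 0.2673688.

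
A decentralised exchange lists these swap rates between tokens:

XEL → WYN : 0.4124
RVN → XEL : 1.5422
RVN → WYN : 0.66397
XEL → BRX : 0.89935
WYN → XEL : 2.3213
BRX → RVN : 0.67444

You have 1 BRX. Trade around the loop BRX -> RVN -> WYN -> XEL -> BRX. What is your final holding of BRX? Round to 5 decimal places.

1 BRX × 0.67444 = 0.67444 RVN
0.67444 RVN × 0.66397 = 0.4478079268 WYN
0.4478079268 WYN × 2.3213 = 1.03949654048084 XEL
1.03949654048084 XEL × 0.89935 = 0.934871213681443454 BRX

0.93487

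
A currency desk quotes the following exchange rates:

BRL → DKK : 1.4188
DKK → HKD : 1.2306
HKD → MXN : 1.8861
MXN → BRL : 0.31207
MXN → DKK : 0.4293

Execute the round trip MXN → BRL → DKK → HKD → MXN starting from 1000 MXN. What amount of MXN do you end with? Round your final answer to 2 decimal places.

1000 MXN × 0.31207 = 312.07 BRL
312.07 BRL × 1.4188 = 442.764916 DKK
442.764916 DKK × 1.2306 = 544.8665056296 HKD
544.8665056296 HKD × 1.8861 = 1027.67271626798856 MXN

1027.67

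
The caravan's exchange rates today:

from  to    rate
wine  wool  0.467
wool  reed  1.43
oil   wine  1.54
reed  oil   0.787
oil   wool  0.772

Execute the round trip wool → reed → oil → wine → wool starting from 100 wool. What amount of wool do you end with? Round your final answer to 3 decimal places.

80.937

100 wool × 1.43 = 143 reed
143 reed × 0.787 = 112.541 oil
112.541 oil × 1.54 = 173.31314 wine
173.31314 wine × 0.467 = 80.93723638 wool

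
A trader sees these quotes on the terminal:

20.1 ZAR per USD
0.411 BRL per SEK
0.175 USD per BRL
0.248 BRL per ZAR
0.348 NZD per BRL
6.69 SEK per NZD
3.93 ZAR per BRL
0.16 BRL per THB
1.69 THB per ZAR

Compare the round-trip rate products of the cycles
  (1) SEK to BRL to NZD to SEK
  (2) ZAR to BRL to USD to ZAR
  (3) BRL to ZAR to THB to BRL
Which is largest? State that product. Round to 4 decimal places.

1.0627

(1) 0.411 × 0.348 × 6.69 = 0.95686
(2) 0.248 × 0.175 × 20.1 = 0.87234
(3) 3.93 × 1.69 × 0.16 = 1.06267
Highest is cycle (3) at 1.0627 (>1, arbitrage).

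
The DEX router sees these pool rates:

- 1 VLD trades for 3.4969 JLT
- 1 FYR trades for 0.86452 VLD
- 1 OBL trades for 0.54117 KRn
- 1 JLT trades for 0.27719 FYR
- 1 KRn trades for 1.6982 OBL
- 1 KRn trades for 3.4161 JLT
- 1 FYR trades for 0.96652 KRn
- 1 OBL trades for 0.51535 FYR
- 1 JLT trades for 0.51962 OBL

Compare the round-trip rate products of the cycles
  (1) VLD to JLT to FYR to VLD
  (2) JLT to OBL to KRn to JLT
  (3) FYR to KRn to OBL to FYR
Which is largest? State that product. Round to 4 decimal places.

(1) 3.4969 × 0.27719 × 0.86452 = 0.83798
(2) 0.51962 × 0.54117 × 3.4161 = 0.96062
(3) 0.96652 × 1.6982 × 0.51535 = 0.84587
Highest is cycle (2) at 0.9606 (≤1, no arbitrage).

0.9606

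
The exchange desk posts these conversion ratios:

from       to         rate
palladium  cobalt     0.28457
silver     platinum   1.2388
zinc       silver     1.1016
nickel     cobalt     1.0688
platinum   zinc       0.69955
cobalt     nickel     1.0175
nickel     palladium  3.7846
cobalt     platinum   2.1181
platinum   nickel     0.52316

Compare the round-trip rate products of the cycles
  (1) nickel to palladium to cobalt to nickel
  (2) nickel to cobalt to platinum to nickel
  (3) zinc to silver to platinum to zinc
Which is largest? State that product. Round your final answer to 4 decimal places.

1.1843

(1) 3.7846 × 0.28457 × 1.0175 = 1.09583
(2) 1.0688 × 2.1181 × 0.52316 = 1.18434
(3) 1.1016 × 1.2388 × 0.69955 = 0.95465
Highest is cycle (2) at 1.1843 (>1, arbitrage).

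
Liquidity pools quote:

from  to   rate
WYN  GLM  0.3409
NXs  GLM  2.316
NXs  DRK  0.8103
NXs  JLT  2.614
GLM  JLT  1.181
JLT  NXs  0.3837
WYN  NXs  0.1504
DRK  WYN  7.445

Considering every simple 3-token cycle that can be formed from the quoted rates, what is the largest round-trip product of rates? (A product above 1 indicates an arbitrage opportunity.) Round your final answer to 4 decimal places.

1.0495

GLM→JLT→NXs→GLM: 1.181 × 0.3837 × 2.316 = 1.04949
WYN→NXs→DRK→WYN: 0.1504 × 0.8103 × 7.445 = 0.90732
Maximum is GLM→JLT→NXs→GLM at 1.0495; arbitrage exists.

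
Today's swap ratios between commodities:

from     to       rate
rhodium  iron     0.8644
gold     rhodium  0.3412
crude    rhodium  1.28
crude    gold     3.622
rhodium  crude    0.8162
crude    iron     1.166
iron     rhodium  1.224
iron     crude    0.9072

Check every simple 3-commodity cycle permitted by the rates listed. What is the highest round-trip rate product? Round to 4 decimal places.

1.1649

iron→rhodium→crude→iron: 1.224 × 0.8162 × 1.166 = 1.16487
gold→rhodium→crude→gold: 0.3412 × 0.8162 × 3.622 = 1.00868
iron→crude→rhodium→iron: 0.9072 × 1.28 × 0.8644 = 1.00376
Maximum is iron→rhodium→crude→iron at 1.1649; arbitrage exists.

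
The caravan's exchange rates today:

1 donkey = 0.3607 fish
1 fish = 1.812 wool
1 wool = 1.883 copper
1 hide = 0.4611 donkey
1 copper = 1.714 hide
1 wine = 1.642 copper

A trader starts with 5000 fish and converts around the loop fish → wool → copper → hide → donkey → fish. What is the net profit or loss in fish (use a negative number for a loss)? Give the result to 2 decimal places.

-136.71

5000 fish × 1.812 = 9060 wool
9060 wool × 1.883 = 17059.98 copper
17059.98 copper × 1.714 = 29240.80572 hide
29240.80572 hide × 0.4611 = 13482.935517492 donkey
13482.935517492 donkey × 0.3607 = 4863.2948411593644 fish
Net change: 4863.2948411593644 − 5000 = -136.7051588406356 fish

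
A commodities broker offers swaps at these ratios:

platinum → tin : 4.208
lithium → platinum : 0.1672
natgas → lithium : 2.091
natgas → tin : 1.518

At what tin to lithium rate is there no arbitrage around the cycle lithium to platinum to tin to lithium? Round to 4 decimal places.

1.4213

Known legs of the cycle: 0.1672 × 4.208 = 0.7035776
For no arbitrage the full-cycle product must be 1, so the missing rate is 1 / 0.7035776 ≈ 1.421307.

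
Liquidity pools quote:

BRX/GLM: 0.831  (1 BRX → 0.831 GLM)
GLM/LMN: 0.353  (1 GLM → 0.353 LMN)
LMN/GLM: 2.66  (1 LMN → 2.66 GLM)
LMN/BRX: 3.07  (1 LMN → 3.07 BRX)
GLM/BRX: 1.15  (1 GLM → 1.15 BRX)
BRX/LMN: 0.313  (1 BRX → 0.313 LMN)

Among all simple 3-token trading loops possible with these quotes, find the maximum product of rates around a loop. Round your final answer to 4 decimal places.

LMN→GLM→BRX→LMN: 2.66 × 1.15 × 0.313 = 0.95747
LMN→BRX→GLM→LMN: 3.07 × 0.831 × 0.353 = 0.90056
Maximum is LMN→GLM→BRX→LMN at 0.9575; no arbitrage — every cycle loses value.

0.9575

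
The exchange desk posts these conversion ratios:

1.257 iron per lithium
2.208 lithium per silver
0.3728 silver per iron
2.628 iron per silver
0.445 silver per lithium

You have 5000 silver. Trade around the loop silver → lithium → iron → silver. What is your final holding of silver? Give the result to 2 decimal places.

5000 silver × 2.208 = 11040 lithium
11040 lithium × 1.257 = 13877.28 iron
13877.28 iron × 0.3728 = 5173.449984 silver

5173.45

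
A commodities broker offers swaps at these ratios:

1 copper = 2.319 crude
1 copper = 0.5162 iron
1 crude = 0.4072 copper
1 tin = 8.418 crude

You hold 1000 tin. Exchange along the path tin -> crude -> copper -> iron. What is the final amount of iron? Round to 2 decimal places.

1000 tin × 8.418 = 8418 crude
8418 crude × 0.4072 = 3427.8096 copper
3427.8096 copper × 0.5162 = 1769.43531552 iron

1769.44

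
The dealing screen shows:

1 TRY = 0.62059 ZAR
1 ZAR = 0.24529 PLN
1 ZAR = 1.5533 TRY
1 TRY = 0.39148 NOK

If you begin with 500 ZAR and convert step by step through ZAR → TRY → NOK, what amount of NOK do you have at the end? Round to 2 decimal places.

304.04

500 ZAR × 1.5533 = 776.65 TRY
776.65 TRY × 0.39148 = 304.042942 NOK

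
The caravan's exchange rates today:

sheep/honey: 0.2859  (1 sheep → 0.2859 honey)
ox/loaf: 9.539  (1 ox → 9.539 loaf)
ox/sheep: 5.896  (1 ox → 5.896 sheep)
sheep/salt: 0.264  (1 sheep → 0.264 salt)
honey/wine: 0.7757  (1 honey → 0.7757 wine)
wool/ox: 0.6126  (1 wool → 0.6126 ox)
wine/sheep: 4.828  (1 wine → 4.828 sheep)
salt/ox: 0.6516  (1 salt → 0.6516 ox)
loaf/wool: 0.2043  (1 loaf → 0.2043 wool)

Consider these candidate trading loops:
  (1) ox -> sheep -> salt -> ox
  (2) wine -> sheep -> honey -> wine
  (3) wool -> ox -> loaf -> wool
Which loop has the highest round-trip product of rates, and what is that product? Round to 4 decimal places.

(1) 5.896 × 0.264 × 0.6516 = 1.01424
(2) 4.828 × 0.2859 × 0.7757 = 1.07072
(3) 0.6126 × 9.539 × 0.2043 = 1.19385
Highest is cycle (3) at 1.1938 (>1, arbitrage).

1.1938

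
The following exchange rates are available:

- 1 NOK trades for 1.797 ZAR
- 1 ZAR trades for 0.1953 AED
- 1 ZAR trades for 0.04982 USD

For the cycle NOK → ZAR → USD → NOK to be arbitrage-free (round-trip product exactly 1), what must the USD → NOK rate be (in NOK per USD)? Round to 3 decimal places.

11.170

Known legs of the cycle: 1.797 × 0.04982 = 0.08952654
For no arbitrage the full-cycle product must be 1, so the missing rate is 1 / 0.08952654 ≈ 11.16987.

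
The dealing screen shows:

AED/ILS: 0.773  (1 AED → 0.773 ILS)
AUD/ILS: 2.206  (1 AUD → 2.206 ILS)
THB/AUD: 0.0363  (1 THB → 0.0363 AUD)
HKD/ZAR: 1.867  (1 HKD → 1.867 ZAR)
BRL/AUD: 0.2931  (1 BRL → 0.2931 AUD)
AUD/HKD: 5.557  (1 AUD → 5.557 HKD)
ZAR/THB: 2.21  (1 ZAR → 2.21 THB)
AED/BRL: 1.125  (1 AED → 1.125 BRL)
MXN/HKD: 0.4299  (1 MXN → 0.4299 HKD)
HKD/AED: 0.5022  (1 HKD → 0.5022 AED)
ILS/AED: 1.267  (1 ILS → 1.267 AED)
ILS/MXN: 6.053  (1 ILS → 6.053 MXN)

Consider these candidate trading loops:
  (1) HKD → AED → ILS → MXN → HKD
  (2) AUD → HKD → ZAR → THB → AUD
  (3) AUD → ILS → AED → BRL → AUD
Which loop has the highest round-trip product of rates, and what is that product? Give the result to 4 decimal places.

1.0102

(1) 0.5022 × 0.773 × 6.053 × 0.4299 = 1.01017
(2) 5.557 × 1.867 × 2.21 × 0.0363 = 0.83231
(3) 2.206 × 1.267 × 1.125 × 0.2931 = 0.92162
Highest is cycle (1) at 1.0102 (>1, arbitrage).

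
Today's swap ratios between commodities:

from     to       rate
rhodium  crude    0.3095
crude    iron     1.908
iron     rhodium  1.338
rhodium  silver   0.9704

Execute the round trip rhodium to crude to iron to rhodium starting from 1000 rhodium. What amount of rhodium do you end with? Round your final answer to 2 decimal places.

790.12

1000 rhodium × 0.3095 = 309.5 crude
309.5 crude × 1.908 = 590.526 iron
590.526 iron × 1.338 = 790.123788 rhodium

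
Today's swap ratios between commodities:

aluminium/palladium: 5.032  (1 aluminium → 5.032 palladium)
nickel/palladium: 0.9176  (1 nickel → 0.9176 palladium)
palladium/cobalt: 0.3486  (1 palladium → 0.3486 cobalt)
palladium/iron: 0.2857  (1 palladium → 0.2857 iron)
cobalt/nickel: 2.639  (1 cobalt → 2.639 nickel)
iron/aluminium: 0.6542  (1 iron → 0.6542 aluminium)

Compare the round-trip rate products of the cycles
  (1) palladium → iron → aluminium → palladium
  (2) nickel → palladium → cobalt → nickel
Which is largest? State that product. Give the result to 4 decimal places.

(1) 0.2857 × 0.6542 × 5.032 = 0.94051
(2) 0.9176 × 0.3486 × 2.639 = 0.84415
Highest is cycle (1) at 0.9405 (≤1, no arbitrage).

0.9405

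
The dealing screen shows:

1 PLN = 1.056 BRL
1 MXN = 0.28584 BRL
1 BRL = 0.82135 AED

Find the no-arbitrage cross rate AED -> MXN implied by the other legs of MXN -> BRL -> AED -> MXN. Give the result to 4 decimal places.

Known legs of the cycle: 0.28584 × 0.82135 = 0.234774684
For no arbitrage the full-cycle product must be 1, so the missing rate is 1 / 0.234774684 ≈ 4.259403.

4.2594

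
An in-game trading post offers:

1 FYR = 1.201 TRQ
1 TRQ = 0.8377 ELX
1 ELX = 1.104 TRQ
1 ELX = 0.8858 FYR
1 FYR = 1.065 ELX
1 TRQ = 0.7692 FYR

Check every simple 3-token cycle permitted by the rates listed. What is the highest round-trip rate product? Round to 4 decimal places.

TRQ→FYR→ELX→TRQ: 0.7692 × 1.065 × 1.104 = 0.90439
TRQ→ELX→FYR→TRQ: 0.8377 × 0.8858 × 1.201 = 0.89118
Maximum is TRQ→FYR→ELX→TRQ at 0.9044; no arbitrage — every cycle loses value.

0.9044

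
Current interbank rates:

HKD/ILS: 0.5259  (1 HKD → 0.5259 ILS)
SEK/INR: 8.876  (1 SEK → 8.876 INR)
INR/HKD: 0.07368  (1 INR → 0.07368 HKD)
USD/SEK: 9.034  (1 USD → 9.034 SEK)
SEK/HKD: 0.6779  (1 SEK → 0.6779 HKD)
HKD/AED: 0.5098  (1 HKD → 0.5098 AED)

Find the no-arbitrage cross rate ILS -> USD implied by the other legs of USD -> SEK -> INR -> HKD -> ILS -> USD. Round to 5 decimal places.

0.32185

Known legs of the cycle: 9.034 × 8.876 × 0.07368 × 0.5259 = 3.107063776396608
For no arbitrage the full-cycle product must be 1, so the missing rate is 1 / 3.107063776396608 ≈ 0.3218473.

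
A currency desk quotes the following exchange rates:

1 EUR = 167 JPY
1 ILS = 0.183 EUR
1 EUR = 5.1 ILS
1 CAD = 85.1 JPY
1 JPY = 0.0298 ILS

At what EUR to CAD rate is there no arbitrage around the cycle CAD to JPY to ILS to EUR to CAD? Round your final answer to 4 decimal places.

2.1548

Known legs of the cycle: 85.1 × 0.0298 × 0.183 = 0.46408434
For no arbitrage the full-cycle product must be 1, so the missing rate is 1 / 0.46408434 ≈ 2.154781.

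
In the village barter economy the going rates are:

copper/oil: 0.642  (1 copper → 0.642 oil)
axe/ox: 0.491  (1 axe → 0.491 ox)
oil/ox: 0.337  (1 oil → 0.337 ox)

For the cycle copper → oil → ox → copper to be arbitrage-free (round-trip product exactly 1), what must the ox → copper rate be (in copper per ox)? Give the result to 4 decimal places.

Known legs of the cycle: 0.642 × 0.337 = 0.216354
For no arbitrage the full-cycle product must be 1, so the missing rate is 1 / 0.216354 ≈ 4.622055.

4.6221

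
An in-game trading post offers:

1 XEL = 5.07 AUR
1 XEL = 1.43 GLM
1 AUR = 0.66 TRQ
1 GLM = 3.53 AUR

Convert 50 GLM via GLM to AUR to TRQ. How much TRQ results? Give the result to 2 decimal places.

116.49

50 GLM × 3.53 = 176.5 AUR
176.5 AUR × 0.66 = 116.49 TRQ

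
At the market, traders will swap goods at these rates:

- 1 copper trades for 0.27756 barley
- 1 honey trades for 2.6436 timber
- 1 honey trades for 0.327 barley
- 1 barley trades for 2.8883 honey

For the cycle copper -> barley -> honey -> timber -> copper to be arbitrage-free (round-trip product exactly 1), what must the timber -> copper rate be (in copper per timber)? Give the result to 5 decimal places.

0.47185

Known legs of the cycle: 0.27756 × 2.8883 × 2.6436 = 2.1193121222928
For no arbitrage the full-cycle product must be 1, so the missing rate is 1 / 2.1193121222928 ≈ 0.4718512.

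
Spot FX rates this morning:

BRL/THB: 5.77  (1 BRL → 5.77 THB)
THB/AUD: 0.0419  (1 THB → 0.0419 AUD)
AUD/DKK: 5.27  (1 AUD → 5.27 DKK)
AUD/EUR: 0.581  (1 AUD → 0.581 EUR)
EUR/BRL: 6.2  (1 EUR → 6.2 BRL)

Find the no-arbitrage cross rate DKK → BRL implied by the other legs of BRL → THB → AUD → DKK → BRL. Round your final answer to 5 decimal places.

Known legs of the cycle: 5.77 × 0.0419 × 5.27 = 1.27409101
For no arbitrage the full-cycle product must be 1, so the missing rate is 1 / 1.27409101 ≈ 0.7848733.

0.78487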